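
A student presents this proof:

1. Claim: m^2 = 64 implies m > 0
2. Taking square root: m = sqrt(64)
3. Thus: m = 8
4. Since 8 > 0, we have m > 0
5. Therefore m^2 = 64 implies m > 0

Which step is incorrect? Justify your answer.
Step 2: Taking square root: m = sqrt(64)

Step 2 takes the square root and assumes the positive root only. The equation m^2 = 64 actually has two solutions: m = 8 and m = -8. The proof silently assumes m > 0 without justification, then uses this assumption to conclude m > 0, which is circular. The counterexample m = -8 shows the claim is false.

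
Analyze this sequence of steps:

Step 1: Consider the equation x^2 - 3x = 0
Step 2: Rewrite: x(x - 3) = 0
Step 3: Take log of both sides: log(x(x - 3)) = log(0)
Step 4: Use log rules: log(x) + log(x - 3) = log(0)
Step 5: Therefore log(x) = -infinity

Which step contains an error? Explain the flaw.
Step 3: Take log of both sides: log(x(x - 3)) = log(0)

Step 3 takes the logarithm of both sides, resulting in log(0) on the right side. The logarithm is only defined for positive numbers; log(0) is undefined (approaches negative infinity). This operation is invalid.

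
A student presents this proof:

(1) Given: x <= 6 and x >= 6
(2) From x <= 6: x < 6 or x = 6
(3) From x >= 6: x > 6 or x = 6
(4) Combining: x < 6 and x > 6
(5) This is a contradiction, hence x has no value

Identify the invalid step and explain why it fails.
Step 4: Combining: x < 6 and x > 6

Step 4 incorrectly combines the conditions. From x <= 6 and x >= 6, the intersection is x = 6. The error treats the 'or' cases as 'and' requirements. The correct conclusion is that x = 6 is the unique solution, not that no solution exists.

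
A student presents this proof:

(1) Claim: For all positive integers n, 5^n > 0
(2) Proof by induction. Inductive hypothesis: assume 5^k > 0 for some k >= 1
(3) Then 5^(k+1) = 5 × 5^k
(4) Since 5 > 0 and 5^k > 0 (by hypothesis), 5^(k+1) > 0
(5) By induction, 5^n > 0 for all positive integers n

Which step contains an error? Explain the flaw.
Step 5: By induction, 5^n > 0 for all positive integers n

Step 5 concludes the proof by induction, but no base case was ever established. A valid induction proof requires: (1) a base case proving 5^1 > 0, and (2) an inductive step showing IF 5^k > 0 THEN 5^(k+1) > 0. Steps 2-4 correctly establish the inductive step, but without the base case the conclusion in step 5 does not follow.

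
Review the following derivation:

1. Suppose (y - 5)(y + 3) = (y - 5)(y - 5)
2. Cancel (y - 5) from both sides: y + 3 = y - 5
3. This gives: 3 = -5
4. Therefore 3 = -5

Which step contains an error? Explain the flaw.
Step 2: Cancel (y - 5) from both sides: y + 3 = y - 5

Step 2 cancels (y - 5) from both sides. This is only valid if (y - 5) ≠ 0, i.e., y ≠ 5. When y = 5, both sides equal zero regardless of the other factors. The correct approach requires considering y = 5 as a separate case.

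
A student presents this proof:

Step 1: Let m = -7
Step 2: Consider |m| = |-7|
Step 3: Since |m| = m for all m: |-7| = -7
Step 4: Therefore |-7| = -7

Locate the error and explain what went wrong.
Step 3: Since |m| = m for all m: |-7| = -7

Step 3 incorrectly states that |m| = m for all m. The correct definition is |m| = m when m >= 0, and |m| = -m when m < 0. Since -7 < 0, we have |-7| = -(-7) = 7, not -7.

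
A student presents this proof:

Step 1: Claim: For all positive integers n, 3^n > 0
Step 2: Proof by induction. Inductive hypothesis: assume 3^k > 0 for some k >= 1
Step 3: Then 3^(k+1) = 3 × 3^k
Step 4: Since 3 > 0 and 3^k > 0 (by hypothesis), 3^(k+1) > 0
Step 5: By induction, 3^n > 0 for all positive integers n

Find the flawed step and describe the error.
Step 5: By induction, 3^n > 0 for all positive integers n

Step 5 concludes the proof by induction, but no base case was ever established. A valid induction proof requires: (1) a base case proving 3^1 > 0, and (2) an inductive step showing IF 3^k > 0 THEN 3^(k+1) > 0. Steps 2-4 correctly establish the inductive step, but without the base case the conclusion in step 5 does not follow.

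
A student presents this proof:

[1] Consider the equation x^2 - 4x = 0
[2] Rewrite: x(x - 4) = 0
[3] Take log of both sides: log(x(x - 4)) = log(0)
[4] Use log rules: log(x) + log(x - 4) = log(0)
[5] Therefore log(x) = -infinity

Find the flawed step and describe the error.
Step 3: Take log of both sides: log(x(x - 4)) = log(0)

Step 3 takes the logarithm of both sides, resulting in log(0) on the right side. The logarithm is only defined for positive numbers; log(0) is undefined (approaches negative infinity). This operation is invalid.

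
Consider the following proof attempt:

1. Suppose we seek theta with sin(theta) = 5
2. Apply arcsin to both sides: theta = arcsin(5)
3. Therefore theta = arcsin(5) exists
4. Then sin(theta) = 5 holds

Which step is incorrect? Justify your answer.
Step 2: Apply arcsin to both sides: theta = arcsin(5)

Step 2 applies arcsin to 5. However, arcsin(x) is only defined for x in [-1, 1] because sin(theta) can only produce values in that range. Since |5| > 1, arcsin(5) is undefined. There is no angle whose sine equals 5.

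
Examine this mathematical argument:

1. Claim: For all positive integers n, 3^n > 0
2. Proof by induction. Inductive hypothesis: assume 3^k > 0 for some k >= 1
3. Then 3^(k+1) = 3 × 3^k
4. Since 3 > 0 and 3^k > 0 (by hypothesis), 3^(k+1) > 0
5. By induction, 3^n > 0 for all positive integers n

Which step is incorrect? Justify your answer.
Step 5: By induction, 3^n > 0 for all positive integers n

Step 5 concludes the proof by induction, but no base case was ever established. A valid induction proof requires: (1) a base case proving 3^1 > 0, and (2) an inductive step showing IF 3^k > 0 THEN 3^(k+1) > 0. Steps 2-4 correctly establish the inductive step, but without the base case the conclusion in step 5 does not follow.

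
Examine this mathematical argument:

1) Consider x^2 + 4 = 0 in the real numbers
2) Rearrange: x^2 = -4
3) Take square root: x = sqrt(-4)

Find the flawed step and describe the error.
Step 3: Take square root: x = sqrt(-4)

Step 3 takes the square root of -4, which is negative. In the real number system, the square root of a negative number is undefined. The equation x^2 + 4 = 0 has no real solutions. Square roots of negative numbers only exist in the complex numbers.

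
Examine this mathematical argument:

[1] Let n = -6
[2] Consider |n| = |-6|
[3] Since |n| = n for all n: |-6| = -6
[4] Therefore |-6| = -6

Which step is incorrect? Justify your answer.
Step 3: Since |n| = n for all n: |-6| = -6

Step 3 incorrectly states that |n| = n for all n. The correct definition is |n| = n when n >= 0, and |n| = -n when n < 0. Since -6 < 0, we have |-6| = -(-6) = 6, not -6.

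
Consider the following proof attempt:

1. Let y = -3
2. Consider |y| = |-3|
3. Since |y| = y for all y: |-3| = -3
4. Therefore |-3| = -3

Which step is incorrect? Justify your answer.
Step 3: Since |y| = y for all y: |-3| = -3

Step 3 incorrectly states that |y| = y for all y. The correct definition is |y| = y when y >= 0, and |y| = -y when y < 0. Since -3 < 0, we have |-3| = -(-3) = 3, not -3.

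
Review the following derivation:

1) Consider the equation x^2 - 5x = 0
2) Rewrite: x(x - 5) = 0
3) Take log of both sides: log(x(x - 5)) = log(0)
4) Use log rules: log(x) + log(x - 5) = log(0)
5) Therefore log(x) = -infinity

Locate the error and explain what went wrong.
Step 3: Take log of both sides: log(x(x - 5)) = log(0)

Step 3 takes the logarithm of both sides, resulting in log(0) on the right side. The logarithm is only defined for positive numbers; log(0) is undefined (approaches negative infinity). This operation is invalid.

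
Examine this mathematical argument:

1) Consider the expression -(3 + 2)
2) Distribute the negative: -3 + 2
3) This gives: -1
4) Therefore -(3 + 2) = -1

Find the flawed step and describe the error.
Step 2: Distribute the negative: -3 + 2

Step 2 incorrectly distributes the negative sign. The correct distribution is -(3 + 2) = -3 - 2 = -5. The negative must be applied to both terms, not just the first. The error treats -(3 + 2) as -3 + 2, which equals -1 instead of -5.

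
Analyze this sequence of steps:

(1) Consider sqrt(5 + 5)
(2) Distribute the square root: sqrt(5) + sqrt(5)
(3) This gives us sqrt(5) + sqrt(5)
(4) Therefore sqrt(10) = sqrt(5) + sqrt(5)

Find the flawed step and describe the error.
Step 2: Distribute the square root: sqrt(5) + sqrt(5)

Step 2 incorrectly 'distributes' the square root over addition. The square root function does not distribute: sqrt(a + b) ≠ sqrt(a) + sqrt(b). In fact, sqrt(5 + 5) = sqrt(10) ≈ 3.1623, while sqrt(5) + sqrt(5) ≈ 4.4721.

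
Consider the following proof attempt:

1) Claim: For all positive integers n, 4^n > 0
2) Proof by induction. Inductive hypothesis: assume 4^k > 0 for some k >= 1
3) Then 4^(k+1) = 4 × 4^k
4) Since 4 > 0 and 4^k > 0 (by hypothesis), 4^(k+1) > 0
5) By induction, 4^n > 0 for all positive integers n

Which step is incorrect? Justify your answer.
Step 5: By induction, 4^n > 0 for all positive integers n

Step 5 concludes the proof by induction, but no base case was ever established. A valid induction proof requires: (1) a base case proving 4^1 > 0, and (2) an inductive step showing IF 4^k > 0 THEN 4^(k+1) > 0. Steps 2-4 correctly establish the inductive step, but without the base case the conclusion in step 5 does not follow.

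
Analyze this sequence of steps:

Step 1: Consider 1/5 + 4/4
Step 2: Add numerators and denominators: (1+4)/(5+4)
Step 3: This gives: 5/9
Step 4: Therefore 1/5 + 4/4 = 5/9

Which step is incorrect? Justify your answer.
Step 2: Add numerators and denominators: (1+4)/(5+4)

Step 2 incorrectly adds fractions by separately adding numerators and denominators. This is wrong. The correct method requires a common denominator: 1/5 + 4/4 = (1×4 + 4×5)/(5×4) = 24/20 = 6/5. The method used gives 5/9, which is different.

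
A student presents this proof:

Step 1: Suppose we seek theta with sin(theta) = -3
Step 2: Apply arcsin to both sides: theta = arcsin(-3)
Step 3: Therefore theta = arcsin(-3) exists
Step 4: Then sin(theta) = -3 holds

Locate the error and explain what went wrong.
Step 2: Apply arcsin to both sides: theta = arcsin(-3)

Step 2 applies arcsin to -3. However, arcsin(x) is only defined for x in [-1, 1] because sin(theta) can only produce values in that range. Since |-3| > 1, arcsin(-3) is undefined. There is no angle whose sine equals -3.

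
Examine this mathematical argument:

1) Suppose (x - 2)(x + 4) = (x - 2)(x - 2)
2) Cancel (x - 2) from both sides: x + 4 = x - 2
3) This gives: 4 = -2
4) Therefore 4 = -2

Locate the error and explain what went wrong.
Step 2: Cancel (x - 2) from both sides: x + 4 = x - 2

Step 2 cancels (x - 2) from both sides. This is only valid if (x - 2) ≠ 0, i.e., x ≠ 2. When x = 2, both sides equal zero regardless of the other factors. The correct approach requires considering x = 2 as a separate case.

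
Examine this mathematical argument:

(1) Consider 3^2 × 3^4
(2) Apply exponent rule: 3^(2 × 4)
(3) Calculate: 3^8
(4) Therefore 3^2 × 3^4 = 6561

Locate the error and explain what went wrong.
Step 2: Apply exponent rule: 3^(2 × 4)

Step 2 incorrectly states that a^b × a^c = a^(b×c). The correct rule is a^b × a^c = a^(b+c). The actual value is 3^2 × 3^4 = 3^6 = 729, not 3^8 = 6561.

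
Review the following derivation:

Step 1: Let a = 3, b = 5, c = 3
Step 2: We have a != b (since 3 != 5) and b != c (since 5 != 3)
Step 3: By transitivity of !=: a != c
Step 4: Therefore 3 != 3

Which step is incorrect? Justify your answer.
Step 3: By transitivity of !=: a != c

Step 3 incorrectly applies transitivity to the '!=' relation. Transitivity states: if a R b and b R c, then a R c. However, '!=' is not transitive. Counterexample: 3 != 5 and 5 != 3, but 3 = 3 (both equal 3). Transitivity holds for relations like <, <=, =, but not for !=.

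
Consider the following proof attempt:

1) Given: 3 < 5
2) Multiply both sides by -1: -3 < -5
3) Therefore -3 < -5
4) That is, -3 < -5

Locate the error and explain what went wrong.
Step 2: Multiply both sides by -1: -3 < -5

Step 2 multiplies both sides by -1 but fails to reverse the inequality sign. When multiplying (or dividing) an inequality by a negative number, the direction must be reversed. Since 3 < 5, we should get -3 > -5, i.e., -3 > -5.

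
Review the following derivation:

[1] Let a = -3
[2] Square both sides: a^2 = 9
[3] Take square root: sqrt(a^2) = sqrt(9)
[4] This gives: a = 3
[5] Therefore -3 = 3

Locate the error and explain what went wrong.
Step 4: This gives: a = 3

Step 4 incorrectly states that sqrt(a^2) = a. The correct identity is sqrt(a^2) = |a|. Since a = -3 < 0, we have sqrt(a^2) = |-3| = 3, not a = -3.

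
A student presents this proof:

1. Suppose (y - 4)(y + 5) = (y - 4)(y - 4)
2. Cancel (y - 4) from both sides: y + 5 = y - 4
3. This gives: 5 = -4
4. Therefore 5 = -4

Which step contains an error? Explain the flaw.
Step 2: Cancel (y - 4) from both sides: y + 5 = y - 4

Step 2 cancels (y - 4) from both sides. This is only valid if (y - 4) ≠ 0, i.e., y ≠ 4. When y = 4, both sides equal zero regardless of the other factors. The correct approach requires considering y = 4 as a separate case.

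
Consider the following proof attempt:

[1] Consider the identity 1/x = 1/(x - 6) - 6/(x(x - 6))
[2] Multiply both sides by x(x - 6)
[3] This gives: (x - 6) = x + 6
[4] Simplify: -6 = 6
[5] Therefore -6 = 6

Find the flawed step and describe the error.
Step 3: This gives: (x - 6) = x + 6

Step 3 makes a sign error when clearing denominators. Multiplying -6/(x(x - 6)) by x(x - 6) gives -6, not +6. The correct result is (x - 6) = x - 6, which is trivially true, not (x - 6) = x + 6. (Step 1 is a valid identity: 1/(x - 6) - 6/(x(x - 6)) = (x - 6)/(x(x - 6)) = 1/x.)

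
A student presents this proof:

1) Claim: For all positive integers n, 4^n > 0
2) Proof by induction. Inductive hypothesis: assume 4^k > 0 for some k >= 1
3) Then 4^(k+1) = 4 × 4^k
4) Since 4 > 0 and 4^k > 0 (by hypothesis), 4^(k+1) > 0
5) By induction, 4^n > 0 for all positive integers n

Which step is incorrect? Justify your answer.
Step 5: By induction, 4^n > 0 for all positive integers n

Step 5 concludes the proof by induction, but no base case was ever established. A valid induction proof requires: (1) a base case proving 4^1 > 0, and (2) an inductive step showing IF 4^k > 0 THEN 4^(k+1) > 0. Steps 2-4 correctly establish the inductive step, but without the base case the conclusion in step 5 does not follow.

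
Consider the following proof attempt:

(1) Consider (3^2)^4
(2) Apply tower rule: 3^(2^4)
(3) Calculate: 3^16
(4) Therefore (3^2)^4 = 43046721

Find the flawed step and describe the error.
Step 2: Apply tower rule: 3^(2^4)

Step 2 incorrectly states that (a^b)^c = a^(b^c). The correct rule is (a^b)^c = a^(b×c). The actual value is (3^2)^4 = 3^8 = 6561, not 3^16 = 43046721.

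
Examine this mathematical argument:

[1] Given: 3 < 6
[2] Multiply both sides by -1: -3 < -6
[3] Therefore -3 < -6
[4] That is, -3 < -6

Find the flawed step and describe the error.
Step 2: Multiply both sides by -1: -3 < -6

Step 2 multiplies both sides by -1 but fails to reverse the inequality sign. When multiplying (or dividing) an inequality by a negative number, the direction must be reversed. Since 3 < 6, we should get -3 > -6, i.e., -3 > -6.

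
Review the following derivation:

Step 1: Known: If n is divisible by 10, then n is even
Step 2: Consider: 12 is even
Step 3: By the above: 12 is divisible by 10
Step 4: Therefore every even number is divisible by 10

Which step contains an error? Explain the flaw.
Step 3: By the above: 12 is divisible by 10

Step 3 commits the fallacy of affirming the consequent. The known fact 'divisible by 10 → even' does NOT imply 'even → divisible by 10'. That would be the converse, which is false. For example, 12 is even but 12 ÷ 10 = 1.20, which is not an integer.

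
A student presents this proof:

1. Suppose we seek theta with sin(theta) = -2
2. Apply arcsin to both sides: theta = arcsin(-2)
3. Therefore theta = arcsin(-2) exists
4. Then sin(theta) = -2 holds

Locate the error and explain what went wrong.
Step 2: Apply arcsin to both sides: theta = arcsin(-2)

Step 2 applies arcsin to -2. However, arcsin(x) is only defined for x in [-1, 1] because sin(theta) can only produce values in that range. Since |-2| > 1, arcsin(-2) is undefined. There is no angle whose sine equals -2.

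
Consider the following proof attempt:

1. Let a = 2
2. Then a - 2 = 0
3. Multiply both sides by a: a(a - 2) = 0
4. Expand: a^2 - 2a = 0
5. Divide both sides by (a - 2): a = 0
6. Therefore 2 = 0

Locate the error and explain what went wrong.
Step 5: Divide both sides by (a - 2): a = 0

Step 5 divides both sides by (a - 2). However, since a = 2, we have (a - 2) = 0. Division by zero is undefined, making this step invalid.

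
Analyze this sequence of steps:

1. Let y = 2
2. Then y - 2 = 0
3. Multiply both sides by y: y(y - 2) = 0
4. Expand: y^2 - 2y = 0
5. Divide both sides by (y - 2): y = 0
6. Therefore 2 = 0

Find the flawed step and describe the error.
Step 5: Divide both sides by (y - 2): y = 0

Step 5 divides both sides by (y - 2). However, since y = 2, we have (y - 2) = 0. Division by zero is undefined, making this step invalid.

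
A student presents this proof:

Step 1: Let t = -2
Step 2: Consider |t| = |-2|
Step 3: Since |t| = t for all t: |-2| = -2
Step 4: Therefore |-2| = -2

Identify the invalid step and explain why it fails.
Step 3: Since |t| = t for all t: |-2| = -2

Step 3 incorrectly states that |t| = t for all t. The correct definition is |t| = t when t >= 0, and |t| = -t when t < 0. Since -2 < 0, we have |-2| = -(-2) = 2, not -2.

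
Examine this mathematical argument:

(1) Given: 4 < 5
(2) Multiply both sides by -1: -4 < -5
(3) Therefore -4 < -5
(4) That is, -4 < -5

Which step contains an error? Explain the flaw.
Step 2: Multiply both sides by -1: -4 < -5

Step 2 multiplies both sides by -1 but fails to reverse the inequality sign. When multiplying (or dividing) an inequality by a negative number, the direction must be reversed. Since 4 < 5, we should get -4 > -5, i.e., -4 > -5.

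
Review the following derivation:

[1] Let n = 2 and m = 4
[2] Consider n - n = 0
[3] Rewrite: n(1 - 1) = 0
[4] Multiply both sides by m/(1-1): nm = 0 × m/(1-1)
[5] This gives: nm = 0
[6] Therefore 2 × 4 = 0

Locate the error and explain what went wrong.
Step 4: Multiply both sides by m/(1-1): nm = 0 × m/(1-1)

Step 4 multiplies both sides by m/(1-1). However, 1-1 = 0, so this is multiplication by m/0, which is undefined. We cannot multiply by an undefined expression.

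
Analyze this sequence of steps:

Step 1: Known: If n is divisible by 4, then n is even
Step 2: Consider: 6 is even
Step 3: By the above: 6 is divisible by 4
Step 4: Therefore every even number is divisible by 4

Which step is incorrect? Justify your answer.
Step 3: By the above: 6 is divisible by 4

Step 3 commits the fallacy of affirming the consequent. The known fact 'divisible by 4 → even' does NOT imply 'even → divisible by 4'. That would be the converse, which is false. For example, 6 is even but 6 ÷ 4 = 1.50, which is not an integer.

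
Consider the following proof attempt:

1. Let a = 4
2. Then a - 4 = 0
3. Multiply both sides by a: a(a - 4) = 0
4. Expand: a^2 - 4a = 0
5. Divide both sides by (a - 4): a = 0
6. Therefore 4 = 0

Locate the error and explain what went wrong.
Step 5: Divide both sides by (a - 4): a = 0

Step 5 divides both sides by (a - 4). However, since a = 4, we have (a - 4) = 0. Division by zero is undefined, making this step invalid.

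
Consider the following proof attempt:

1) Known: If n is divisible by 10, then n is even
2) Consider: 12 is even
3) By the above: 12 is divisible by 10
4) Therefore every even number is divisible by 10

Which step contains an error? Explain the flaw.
Step 3: By the above: 12 is divisible by 10

Step 3 commits the fallacy of affirming the consequent. The known fact 'divisible by 10 → even' does NOT imply 'even → divisible by 10'. That would be the converse, which is false. For example, 12 is even but 12 ÷ 10 = 1.20, which is not an integer.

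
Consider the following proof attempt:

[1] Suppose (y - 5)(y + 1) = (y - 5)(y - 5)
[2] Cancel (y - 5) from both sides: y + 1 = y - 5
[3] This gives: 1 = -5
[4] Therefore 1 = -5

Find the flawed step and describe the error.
Step 2: Cancel (y - 5) from both sides: y + 1 = y - 5

Step 2 cancels (y - 5) from both sides. This is only valid if (y - 5) ≠ 0, i.e., y ≠ 5. When y = 5, both sides equal zero regardless of the other factors. The correct approach requires considering y = 5 as a separate case.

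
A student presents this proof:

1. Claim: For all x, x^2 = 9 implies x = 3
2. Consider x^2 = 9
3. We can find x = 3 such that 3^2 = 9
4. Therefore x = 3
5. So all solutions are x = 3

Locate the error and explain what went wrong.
Step 4: Therefore x = 3

Step 4 incorrectly concludes that x = 3 is the only solution. The proof shows that x = 3 is A solution (existence), but does not show it is the ONLY solution (uniqueness). In fact, x = -3 is also a solution since (-3)^2 = 9. Finding one solution doesn't prove there are no others.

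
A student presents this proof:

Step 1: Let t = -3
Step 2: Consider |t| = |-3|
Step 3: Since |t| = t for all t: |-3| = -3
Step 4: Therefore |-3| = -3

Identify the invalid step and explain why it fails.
Step 3: Since |t| = t for all t: |-3| = -3

Step 3 incorrectly states that |t| = t for all t. The correct definition is |t| = t when t >= 0, and |t| = -t when t < 0. Since -3 < 0, we have |-3| = -(-3) = 3, not -3.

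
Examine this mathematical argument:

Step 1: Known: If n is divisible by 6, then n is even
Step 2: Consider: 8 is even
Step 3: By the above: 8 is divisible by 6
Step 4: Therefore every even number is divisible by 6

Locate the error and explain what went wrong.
Step 3: By the above: 8 is divisible by 6

Step 3 commits the fallacy of affirming the consequent. The known fact 'divisible by 6 → even' does NOT imply 'even → divisible by 6'. That would be the converse, which is false. For example, 8 is even but 8 ÷ 6 = 1.33, which is not an integer.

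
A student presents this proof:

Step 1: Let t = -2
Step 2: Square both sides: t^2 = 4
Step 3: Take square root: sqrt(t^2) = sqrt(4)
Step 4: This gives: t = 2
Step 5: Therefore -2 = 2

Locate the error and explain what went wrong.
Step 4: This gives: t = 2

Step 4 incorrectly states that sqrt(t^2) = t. The correct identity is sqrt(t^2) = |t|. Since t = -2 < 0, we have sqrt(t^2) = |-2| = 2, not t = -2.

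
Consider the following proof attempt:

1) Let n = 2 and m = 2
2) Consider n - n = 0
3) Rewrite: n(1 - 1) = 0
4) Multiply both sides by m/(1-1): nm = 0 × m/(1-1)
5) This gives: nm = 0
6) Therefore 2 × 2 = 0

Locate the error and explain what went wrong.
Step 4: Multiply both sides by m/(1-1): nm = 0 × m/(1-1)

Step 4 multiplies both sides by m/(1-1). However, 1-1 = 0, so this is multiplication by m/0, which is undefined. We cannot multiply by an undefined expression.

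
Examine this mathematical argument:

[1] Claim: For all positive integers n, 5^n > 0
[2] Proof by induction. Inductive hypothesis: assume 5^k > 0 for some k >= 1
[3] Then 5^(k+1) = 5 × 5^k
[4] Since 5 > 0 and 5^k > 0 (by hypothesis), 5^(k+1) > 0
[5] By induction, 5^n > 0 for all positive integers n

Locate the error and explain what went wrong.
Step 5: By induction, 5^n > 0 for all positive integers n

Step 5 concludes the proof by induction, but no base case was ever established. A valid induction proof requires: (1) a base case proving 5^1 > 0, and (2) an inductive step showing IF 5^k > 0 THEN 5^(k+1) > 0. Steps 2-4 correctly establish the inductive step, but without the base case the conclusion in step 5 does not follow.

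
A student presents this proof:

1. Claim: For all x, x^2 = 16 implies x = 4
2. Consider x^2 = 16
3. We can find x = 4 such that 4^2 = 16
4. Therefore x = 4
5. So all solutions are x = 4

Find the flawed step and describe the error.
Step 4: Therefore x = 4

Step 4 incorrectly concludes that x = 4 is the only solution. The proof shows that x = 4 is A solution (existence), but does not show it is the ONLY solution (uniqueness). In fact, x = -4 is also a solution since (-4)^2 = 16. Finding one solution doesn't prove there are no others.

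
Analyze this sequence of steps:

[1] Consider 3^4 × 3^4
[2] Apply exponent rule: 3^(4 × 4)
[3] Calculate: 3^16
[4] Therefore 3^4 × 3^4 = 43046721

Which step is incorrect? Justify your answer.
Step 2: Apply exponent rule: 3^(4 × 4)

Step 2 incorrectly states that a^b × a^c = a^(b×c). The correct rule is a^b × a^c = a^(b+c). The actual value is 3^4 × 3^4 = 3^8 = 6561, not 3^16 = 43046721.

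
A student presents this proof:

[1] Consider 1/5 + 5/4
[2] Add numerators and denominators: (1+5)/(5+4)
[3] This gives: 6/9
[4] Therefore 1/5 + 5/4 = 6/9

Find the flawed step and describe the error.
Step 2: Add numerators and denominators: (1+5)/(5+4)

Step 2 incorrectly adds fractions by separately adding numerators and denominators. This is wrong. The correct method requires a common denominator: 1/5 + 5/4 = (1×4 + 5×5)/(5×4) = 29/20 = 29/20. The method used gives 6/9, which is different.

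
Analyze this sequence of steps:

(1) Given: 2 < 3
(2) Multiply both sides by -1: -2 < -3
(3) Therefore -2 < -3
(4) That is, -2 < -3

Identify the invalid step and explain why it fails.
Step 2: Multiply both sides by -1: -2 < -3

Step 2 multiplies both sides by -1 but fails to reverse the inequality sign. When multiplying (or dividing) an inequality by a negative number, the direction must be reversed. Since 2 < 3, we should get -2 > -3, i.e., -2 > -3.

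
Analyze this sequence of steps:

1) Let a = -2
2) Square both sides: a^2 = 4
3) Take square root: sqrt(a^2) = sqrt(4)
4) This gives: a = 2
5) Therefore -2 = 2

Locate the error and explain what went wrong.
Step 4: This gives: a = 2

Step 4 incorrectly states that sqrt(a^2) = a. The correct identity is sqrt(a^2) = |a|. Since a = -2 < 0, we have sqrt(a^2) = |-2| = 2, not a = -2.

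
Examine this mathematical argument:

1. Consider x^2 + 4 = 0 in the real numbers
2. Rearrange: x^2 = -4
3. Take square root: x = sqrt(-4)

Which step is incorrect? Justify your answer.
Step 3: Take square root: x = sqrt(-4)

Step 3 takes the square root of -4, which is negative. In the real number system, the square root of a negative number is undefined. The equation x^2 + 4 = 0 has no real solutions. Square roots of negative numbers only exist in the complex numbers.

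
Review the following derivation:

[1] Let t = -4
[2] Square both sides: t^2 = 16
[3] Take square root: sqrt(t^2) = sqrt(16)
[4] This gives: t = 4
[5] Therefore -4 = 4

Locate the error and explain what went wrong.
Step 4: This gives: t = 4

Step 4 incorrectly states that sqrt(t^2) = t. The correct identity is sqrt(t^2) = |t|. Since t = -4 < 0, we have sqrt(t^2) = |-4| = 4, not t = -4.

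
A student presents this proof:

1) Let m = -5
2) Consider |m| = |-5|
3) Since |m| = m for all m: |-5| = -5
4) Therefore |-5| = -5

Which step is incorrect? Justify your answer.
Step 3: Since |m| = m for all m: |-5| = -5

Step 3 incorrectly states that |m| = m for all m. The correct definition is |m| = m when m >= 0, and |m| = -m when m < 0. Since -5 < 0, we have |-5| = -(-5) = 5, not -5.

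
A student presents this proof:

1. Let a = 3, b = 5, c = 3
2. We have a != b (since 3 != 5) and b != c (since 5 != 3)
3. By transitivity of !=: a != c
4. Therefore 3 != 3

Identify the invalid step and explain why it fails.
Step 3: By transitivity of !=: a != c

Step 3 incorrectly applies transitivity to the '!=' relation. Transitivity states: if a R b and b R c, then a R c. However, '!=' is not transitive. Counterexample: 3 != 5 and 5 != 3, but 3 = 3 (both equal 3). Transitivity holds for relations like <, <=, =, but not for !=.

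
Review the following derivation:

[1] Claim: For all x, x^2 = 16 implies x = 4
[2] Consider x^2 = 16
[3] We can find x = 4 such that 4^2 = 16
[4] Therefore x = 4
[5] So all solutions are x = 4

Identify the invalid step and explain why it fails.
Step 4: Therefore x = 4

Step 4 incorrectly concludes that x = 4 is the only solution. The proof shows that x = 4 is A solution (existence), but does not show it is the ONLY solution (uniqueness). In fact, x = -4 is also a solution since (-4)^2 = 16. Finding one solution doesn't prove there are no others.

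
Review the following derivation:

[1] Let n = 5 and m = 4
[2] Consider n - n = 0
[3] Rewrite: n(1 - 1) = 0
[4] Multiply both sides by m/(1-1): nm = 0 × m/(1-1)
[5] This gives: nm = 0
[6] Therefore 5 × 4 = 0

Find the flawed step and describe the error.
Step 4: Multiply both sides by m/(1-1): nm = 0 × m/(1-1)

Step 4 multiplies both sides by m/(1-1). However, 1-1 = 0, so this is multiplication by m/0, which is undefined. We cannot multiply by an undefined expression.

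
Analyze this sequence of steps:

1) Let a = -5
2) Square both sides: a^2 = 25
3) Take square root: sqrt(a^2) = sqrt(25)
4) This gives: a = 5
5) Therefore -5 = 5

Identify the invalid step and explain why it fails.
Step 4: This gives: a = 5

Step 4 incorrectly states that sqrt(a^2) = a. The correct identity is sqrt(a^2) = |a|. Since a = -5 < 0, we have sqrt(a^2) = |-5| = 5, not a = -5.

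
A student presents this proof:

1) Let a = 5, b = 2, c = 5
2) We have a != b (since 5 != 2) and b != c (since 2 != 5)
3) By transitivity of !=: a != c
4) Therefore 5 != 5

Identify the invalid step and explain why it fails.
Step 3: By transitivity of !=: a != c

Step 3 incorrectly applies transitivity to the '!=' relation. Transitivity states: if a R b and b R c, then a R c. However, '!=' is not transitive. Counterexample: 5 != 2 and 2 != 5, but 5 = 5 (both equal 5). Transitivity holds for relations like <, <=, =, but not for !=.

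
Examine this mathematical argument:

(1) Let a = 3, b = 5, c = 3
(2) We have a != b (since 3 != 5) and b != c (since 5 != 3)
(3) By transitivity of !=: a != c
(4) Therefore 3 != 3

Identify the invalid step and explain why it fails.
Step 3: By transitivity of !=: a != c

Step 3 incorrectly applies transitivity to the '!=' relation. Transitivity states: if a R b and b R c, then a R c. However, '!=' is not transitive. Counterexample: 3 != 5 and 5 != 3, but 3 = 3 (both equal 3). Transitivity holds for relations like <, <=, =, but not for !=.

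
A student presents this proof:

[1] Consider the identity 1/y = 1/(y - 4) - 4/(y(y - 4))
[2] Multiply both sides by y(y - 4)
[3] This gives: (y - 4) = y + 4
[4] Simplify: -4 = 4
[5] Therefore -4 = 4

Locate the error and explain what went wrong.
Step 3: This gives: (y - 4) = y + 4

Step 3 makes a sign error when clearing denominators. Multiplying -4/(y(y - 4)) by y(y - 4) gives -4, not +4. The correct result is (y - 4) = y - 4, which is trivially true, not (y - 4) = y + 4. (Step 1 is a valid identity: 1/(y - 4) - 4/(y(y - 4)) = (y - 4)/(y(y - 4)) = 1/y.)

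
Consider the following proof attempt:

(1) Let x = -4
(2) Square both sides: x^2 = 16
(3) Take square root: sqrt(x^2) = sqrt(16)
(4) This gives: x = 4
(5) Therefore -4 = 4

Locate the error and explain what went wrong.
Step 4: This gives: x = 4

Step 4 incorrectly states that sqrt(x^2) = x. The correct identity is sqrt(x^2) = |x|. Since x = -4 < 0, we have sqrt(x^2) = |-4| = 4, not x = -4.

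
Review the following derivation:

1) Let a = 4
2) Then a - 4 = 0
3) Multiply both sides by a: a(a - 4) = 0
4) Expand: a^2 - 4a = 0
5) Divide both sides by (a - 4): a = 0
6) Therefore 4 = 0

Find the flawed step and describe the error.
Step 5: Divide both sides by (a - 4): a = 0

Step 5 divides both sides by (a - 4). However, since a = 4, we have (a - 4) = 0. Division by zero is undefined, making this step invalid.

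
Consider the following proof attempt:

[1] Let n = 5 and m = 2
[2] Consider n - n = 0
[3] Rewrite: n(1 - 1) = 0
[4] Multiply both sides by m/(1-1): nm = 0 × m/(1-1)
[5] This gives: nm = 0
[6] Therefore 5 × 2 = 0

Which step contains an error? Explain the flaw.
Step 4: Multiply both sides by m/(1-1): nm = 0 × m/(1-1)

Step 4 multiplies both sides by m/(1-1). However, 1-1 = 0, so this is multiplication by m/0, which is undefined. We cannot multiply by an undefined expression.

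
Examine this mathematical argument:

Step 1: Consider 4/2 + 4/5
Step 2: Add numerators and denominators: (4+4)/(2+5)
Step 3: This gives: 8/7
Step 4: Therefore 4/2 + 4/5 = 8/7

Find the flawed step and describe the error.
Step 2: Add numerators and denominators: (4+4)/(2+5)

Step 2 incorrectly adds fractions by separately adding numerators and denominators. This is wrong. The correct method requires a common denominator: 4/2 + 4/5 = (4×5 + 4×2)/(2×5) = 28/10 = 14/5. The method used gives 8/7, which is different.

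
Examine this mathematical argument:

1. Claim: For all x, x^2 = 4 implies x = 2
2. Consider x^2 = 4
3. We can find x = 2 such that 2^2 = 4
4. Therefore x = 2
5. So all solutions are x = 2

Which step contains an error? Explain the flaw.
Step 4: Therefore x = 2

Step 4 incorrectly concludes that x = 2 is the only solution. The proof shows that x = 2 is A solution (existence), but does not show it is the ONLY solution (uniqueness). In fact, x = -2 is also a solution since (-2)^2 = 4. Finding one solution doesn't prove there are no others.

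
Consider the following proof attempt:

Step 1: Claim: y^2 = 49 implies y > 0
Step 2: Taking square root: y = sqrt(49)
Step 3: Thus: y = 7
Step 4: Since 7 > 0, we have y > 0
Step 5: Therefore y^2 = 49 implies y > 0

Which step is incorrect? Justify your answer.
Step 2: Taking square root: y = sqrt(49)

Step 2 takes the square root and assumes the positive root only. The equation y^2 = 49 actually has two solutions: y = 7 and y = -7. The proof silently assumes y > 0 without justification, then uses this assumption to conclude y > 0, which is circular. The counterexample y = -7 shows the claim is false.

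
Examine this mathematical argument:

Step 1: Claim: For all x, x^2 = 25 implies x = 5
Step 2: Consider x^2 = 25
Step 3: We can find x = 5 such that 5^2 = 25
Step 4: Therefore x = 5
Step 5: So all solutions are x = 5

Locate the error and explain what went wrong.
Step 4: Therefore x = 5

Step 4 incorrectly concludes that x = 5 is the only solution. The proof shows that x = 5 is A solution (existence), but does not show it is the ONLY solution (uniqueness). In fact, x = -5 is also a solution since (-5)^2 = 25. Finding one solution doesn't prove there are no others.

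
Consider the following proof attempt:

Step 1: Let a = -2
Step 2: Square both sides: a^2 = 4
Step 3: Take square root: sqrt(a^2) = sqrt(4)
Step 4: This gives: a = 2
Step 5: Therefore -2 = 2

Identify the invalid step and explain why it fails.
Step 4: This gives: a = 2

Step 4 incorrectly states that sqrt(a^2) = a. The correct identity is sqrt(a^2) = |a|. Since a = -2 < 0, we have sqrt(a^2) = |-2| = 2, not a = -2.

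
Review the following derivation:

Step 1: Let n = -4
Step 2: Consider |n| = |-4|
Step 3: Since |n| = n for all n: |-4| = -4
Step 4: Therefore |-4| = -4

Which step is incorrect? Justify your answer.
Step 3: Since |n| = n for all n: |-4| = -4

Step 3 incorrectly states that |n| = n for all n. The correct definition is |n| = n when n >= 0, and |n| = -n when n < 0. Since -4 < 0, we have |-4| = -(-4) = 4, not -4.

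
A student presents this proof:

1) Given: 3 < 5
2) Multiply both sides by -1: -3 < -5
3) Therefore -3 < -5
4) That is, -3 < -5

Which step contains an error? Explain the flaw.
Step 2: Multiply both sides by -1: -3 < -5

Step 2 multiplies both sides by -1 but fails to reverse the inequality sign. When multiplying (or dividing) an inequality by a negative number, the direction must be reversed. Since 3 < 5, we should get -3 > -5, i.e., -3 > -5.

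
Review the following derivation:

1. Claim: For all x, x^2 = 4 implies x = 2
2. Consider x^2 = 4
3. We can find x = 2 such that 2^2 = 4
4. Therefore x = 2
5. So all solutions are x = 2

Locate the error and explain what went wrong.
Step 4: Therefore x = 2

Step 4 incorrectly concludes that x = 2 is the only solution. The proof shows that x = 2 is A solution (existence), but does not show it is the ONLY solution (uniqueness). In fact, x = -2 is also a solution since (-2)^2 = 4. Finding one solution doesn't prove there are no others.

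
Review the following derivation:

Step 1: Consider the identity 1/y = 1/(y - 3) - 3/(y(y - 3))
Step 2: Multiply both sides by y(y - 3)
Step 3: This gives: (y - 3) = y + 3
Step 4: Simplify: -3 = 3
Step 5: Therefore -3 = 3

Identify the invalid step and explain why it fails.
Step 3: This gives: (y - 3) = y + 3

Step 3 makes a sign error when clearing denominators. Multiplying -3/(y(y - 3)) by y(y - 3) gives -3, not +3. The correct result is (y - 3) = y - 3, which is trivially true, not (y - 3) = y + 3. (Step 1 is a valid identity: 1/(y - 3) - 3/(y(y - 3)) = (y - 3)/(y(y - 3)) = 1/y.)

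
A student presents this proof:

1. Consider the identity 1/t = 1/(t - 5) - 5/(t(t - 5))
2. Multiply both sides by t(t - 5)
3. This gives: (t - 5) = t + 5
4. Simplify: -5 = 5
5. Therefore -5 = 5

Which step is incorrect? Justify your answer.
Step 3: This gives: (t - 5) = t + 5

Step 3 makes a sign error when clearing denominators. Multiplying -5/(t(t - 5)) by t(t - 5) gives -5, not +5. The correct result is (t - 5) = t - 5, which is trivially true, not (t - 5) = t + 5. (Step 1 is a valid identity: 1/(t - 5) - 5/(t(t - 5)) = (t - 5)/(t(t - 5)) = 1/t.)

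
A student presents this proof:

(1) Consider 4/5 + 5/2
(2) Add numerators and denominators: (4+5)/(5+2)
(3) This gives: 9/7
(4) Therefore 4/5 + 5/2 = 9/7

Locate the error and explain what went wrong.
Step 2: Add numerators and denominators: (4+5)/(5+2)

Step 2 incorrectly adds fractions by separately adding numerators and denominators. This is wrong. The correct method requires a common denominator: 4/5 + 5/2 = (4×2 + 5×5)/(5×2) = 33/10 = 33/10. The method used gives 9/7, which is different.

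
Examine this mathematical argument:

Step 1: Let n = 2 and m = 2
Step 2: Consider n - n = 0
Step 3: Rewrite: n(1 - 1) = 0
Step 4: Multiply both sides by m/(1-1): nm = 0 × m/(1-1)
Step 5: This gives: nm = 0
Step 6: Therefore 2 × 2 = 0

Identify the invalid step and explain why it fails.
Step 4: Multiply both sides by m/(1-1): nm = 0 × m/(1-1)

Step 4 multiplies both sides by m/(1-1). However, 1-1 = 0, so this is multiplication by m/0, which is undefined. We cannot multiply by an undefined expression.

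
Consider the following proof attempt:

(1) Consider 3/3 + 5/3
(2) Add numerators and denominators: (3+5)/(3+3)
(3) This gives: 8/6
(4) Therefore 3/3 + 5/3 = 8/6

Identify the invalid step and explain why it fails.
Step 2: Add numerators and denominators: (3+5)/(3+3)

Step 2 incorrectly adds fractions by separately adding numerators and denominators. This is wrong. The correct method requires a common denominator: 3/3 + 5/3 = (3×3 + 5×3)/(3×3) = 24/9 = 8/3. The method used gives 8/6, which is different.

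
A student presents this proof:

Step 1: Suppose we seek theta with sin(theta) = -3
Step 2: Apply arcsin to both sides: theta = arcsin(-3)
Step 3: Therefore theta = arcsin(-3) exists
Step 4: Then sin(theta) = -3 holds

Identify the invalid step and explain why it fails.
Step 2: Apply arcsin to both sides: theta = arcsin(-3)

Step 2 applies arcsin to -3. However, arcsin(x) is only defined for x in [-1, 1] because sin(theta) can only produce values in that range. Since |-3| > 1, arcsin(-3) is undefined. There is no angle whose sine equals -3.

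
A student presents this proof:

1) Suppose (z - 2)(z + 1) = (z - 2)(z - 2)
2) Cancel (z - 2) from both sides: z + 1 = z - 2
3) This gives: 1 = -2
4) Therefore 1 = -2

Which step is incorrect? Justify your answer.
Step 2: Cancel (z - 2) from both sides: z + 1 = z - 2

Step 2 cancels (z - 2) from both sides. This is only valid if (z - 2) ≠ 0, i.e., z ≠ 2. When z = 2, both sides equal zero regardless of the other factors. The correct approach requires considering z = 2 as a separate case.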